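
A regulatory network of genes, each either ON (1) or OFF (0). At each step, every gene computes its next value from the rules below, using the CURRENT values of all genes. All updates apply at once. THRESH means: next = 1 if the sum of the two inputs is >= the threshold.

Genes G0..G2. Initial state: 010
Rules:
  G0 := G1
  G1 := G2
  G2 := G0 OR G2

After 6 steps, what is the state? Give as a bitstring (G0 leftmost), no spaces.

Step 1: G0=G1=1 G1=G2=0 G2=G0|G2=0|0=0 -> 100
Step 2: G0=G1=0 G1=G2=0 G2=G0|G2=1|0=1 -> 001
Step 3: G0=G1=0 G1=G2=1 G2=G0|G2=0|1=1 -> 011
Step 4: G0=G1=1 G1=G2=1 G2=G0|G2=0|1=1 -> 111
Step 5: G0=G1=1 G1=G2=1 G2=G0|G2=1|1=1 -> 111
Step 6: G0=G1=1 G1=G2=1 G2=G0|G2=1|1=1 -> 111

111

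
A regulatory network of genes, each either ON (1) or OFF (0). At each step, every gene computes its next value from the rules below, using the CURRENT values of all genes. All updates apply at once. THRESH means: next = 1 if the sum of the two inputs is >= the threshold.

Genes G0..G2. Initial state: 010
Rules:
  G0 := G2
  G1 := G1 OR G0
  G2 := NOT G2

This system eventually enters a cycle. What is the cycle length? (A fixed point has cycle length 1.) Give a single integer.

Step 0: 010
Step 1: G0=G2=0 G1=G1|G0=1|0=1 G2=NOT G2=NOT 0=1 -> 011
Step 2: G0=G2=1 G1=G1|G0=1|0=1 G2=NOT G2=NOT 1=0 -> 110
Step 3: G0=G2=0 G1=G1|G0=1|1=1 G2=NOT G2=NOT 0=1 -> 011
State from step 3 equals state from step 1 -> cycle length 2

Answer: 2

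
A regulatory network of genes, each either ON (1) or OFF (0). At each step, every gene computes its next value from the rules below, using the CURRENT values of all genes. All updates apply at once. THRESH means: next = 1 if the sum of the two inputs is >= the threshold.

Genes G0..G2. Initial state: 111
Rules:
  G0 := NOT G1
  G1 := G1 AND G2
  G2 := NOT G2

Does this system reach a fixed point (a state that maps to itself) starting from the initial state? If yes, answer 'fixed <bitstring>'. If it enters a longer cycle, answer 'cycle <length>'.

Step 0: 111
Step 1: G0=NOT G1=NOT 1=0 G1=G1&G2=1&1=1 G2=NOT G2=NOT 1=0 -> 010
Step 2: G0=NOT G1=NOT 1=0 G1=G1&G2=1&0=0 G2=NOT G2=NOT 0=1 -> 001
Step 3: G0=NOT G1=NOT 0=1 G1=G1&G2=0&1=0 G2=NOT G2=NOT 1=0 -> 100
Step 4: G0=NOT G1=NOT 0=1 G1=G1&G2=0&0=0 G2=NOT G2=NOT 0=1 -> 101
Step 5: G0=NOT G1=NOT 0=1 G1=G1&G2=0&1=0 G2=NOT G2=NOT 1=0 -> 100
Cycle of length 2 starting at step 3 -> no fixed point

Answer: cycle 2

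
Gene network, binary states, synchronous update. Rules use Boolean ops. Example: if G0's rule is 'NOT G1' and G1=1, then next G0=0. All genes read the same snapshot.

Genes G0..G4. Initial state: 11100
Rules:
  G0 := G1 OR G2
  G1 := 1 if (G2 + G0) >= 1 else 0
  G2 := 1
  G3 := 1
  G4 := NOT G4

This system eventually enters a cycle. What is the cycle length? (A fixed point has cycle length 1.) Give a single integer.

Answer: 2

Derivation:
Step 0: 11100
Step 1: G0=G1|G2=1|1=1 G1=(1+1>=1)=1 G2=1(const) G3=1(const) G4=NOT G4=NOT 0=1 -> 11111
Step 2: G0=G1|G2=1|1=1 G1=(1+1>=1)=1 G2=1(const) G3=1(const) G4=NOT G4=NOT 1=0 -> 11110
Step 3: G0=G1|G2=1|1=1 G1=(1+1>=1)=1 G2=1(const) G3=1(const) G4=NOT G4=NOT 0=1 -> 11111
State from step 3 equals state from step 1 -> cycle length 2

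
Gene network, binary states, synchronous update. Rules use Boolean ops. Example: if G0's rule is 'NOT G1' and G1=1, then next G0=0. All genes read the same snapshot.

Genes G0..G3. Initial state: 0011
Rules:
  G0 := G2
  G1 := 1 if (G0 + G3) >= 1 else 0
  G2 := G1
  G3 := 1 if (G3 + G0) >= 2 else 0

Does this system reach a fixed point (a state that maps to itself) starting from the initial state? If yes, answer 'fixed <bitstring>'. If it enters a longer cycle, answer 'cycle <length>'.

Step 0: 0011
Step 1: G0=G2=1 G1=(0+1>=1)=1 G2=G1=0 G3=(1+0>=2)=0 -> 1100
Step 2: G0=G2=0 G1=(1+0>=1)=1 G2=G1=1 G3=(0+1>=2)=0 -> 0110
Step 3: G0=G2=1 G1=(0+0>=1)=0 G2=G1=1 G3=(0+0>=2)=0 -> 1010
Step 4: G0=G2=1 G1=(1+0>=1)=1 G2=G1=0 G3=(0+1>=2)=0 -> 1100
Cycle of length 3 starting at step 1 -> no fixed point

Answer: cycle 3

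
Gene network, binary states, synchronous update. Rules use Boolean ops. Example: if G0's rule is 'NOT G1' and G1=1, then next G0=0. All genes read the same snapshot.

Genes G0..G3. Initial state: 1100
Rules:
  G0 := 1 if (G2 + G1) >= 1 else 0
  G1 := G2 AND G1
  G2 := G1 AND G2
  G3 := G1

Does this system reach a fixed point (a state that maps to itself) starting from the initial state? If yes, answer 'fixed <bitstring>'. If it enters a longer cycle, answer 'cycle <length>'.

Answer: fixed 0000

Derivation:
Step 0: 1100
Step 1: G0=(0+1>=1)=1 G1=G2&G1=0&1=0 G2=G1&G2=1&0=0 G3=G1=1 -> 1001
Step 2: G0=(0+0>=1)=0 G1=G2&G1=0&0=0 G2=G1&G2=0&0=0 G3=G1=0 -> 0000
Step 3: G0=(0+0>=1)=0 G1=G2&G1=0&0=0 G2=G1&G2=0&0=0 G3=G1=0 -> 0000
Fixed point reached at step 2: 0000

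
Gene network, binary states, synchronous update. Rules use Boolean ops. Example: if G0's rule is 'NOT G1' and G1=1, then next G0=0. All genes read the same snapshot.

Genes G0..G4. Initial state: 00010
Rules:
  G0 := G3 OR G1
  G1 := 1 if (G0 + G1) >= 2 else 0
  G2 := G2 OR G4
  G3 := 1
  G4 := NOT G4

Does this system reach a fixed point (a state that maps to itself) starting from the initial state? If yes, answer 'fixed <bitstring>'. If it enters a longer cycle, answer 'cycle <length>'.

Answer: cycle 2

Derivation:
Step 0: 00010
Step 1: G0=G3|G1=1|0=1 G1=(0+0>=2)=0 G2=G2|G4=0|0=0 G3=1(const) G4=NOT G4=NOT 0=1 -> 10011
Step 2: G0=G3|G1=1|0=1 G1=(1+0>=2)=0 G2=G2|G4=0|1=1 G3=1(const) G4=NOT G4=NOT 1=0 -> 10110
Step 3: G0=G3|G1=1|0=1 G1=(1+0>=2)=0 G2=G2|G4=1|0=1 G3=1(const) G4=NOT G4=NOT 0=1 -> 10111
Step 4: G0=G3|G1=1|0=1 G1=(1+0>=2)=0 G2=G2|G4=1|1=1 G3=1(const) G4=NOT G4=NOT 1=0 -> 10110
Cycle of length 2 starting at step 2 -> no fixed point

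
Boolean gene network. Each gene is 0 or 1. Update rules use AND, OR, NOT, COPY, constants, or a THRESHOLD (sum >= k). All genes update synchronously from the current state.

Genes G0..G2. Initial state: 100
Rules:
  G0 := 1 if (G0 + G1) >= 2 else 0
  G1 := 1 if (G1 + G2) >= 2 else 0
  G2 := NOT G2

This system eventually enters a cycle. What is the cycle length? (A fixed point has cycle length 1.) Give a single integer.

Step 0: 100
Step 1: G0=(1+0>=2)=0 G1=(0+0>=2)=0 G2=NOT G2=NOT 0=1 -> 001
Step 2: G0=(0+0>=2)=0 G1=(0+1>=2)=0 G2=NOT G2=NOT 1=0 -> 000
Step 3: G0=(0+0>=2)=0 G1=(0+0>=2)=0 G2=NOT G2=NOT 0=1 -> 001
State from step 3 equals state from step 1 -> cycle length 2

Answer: 2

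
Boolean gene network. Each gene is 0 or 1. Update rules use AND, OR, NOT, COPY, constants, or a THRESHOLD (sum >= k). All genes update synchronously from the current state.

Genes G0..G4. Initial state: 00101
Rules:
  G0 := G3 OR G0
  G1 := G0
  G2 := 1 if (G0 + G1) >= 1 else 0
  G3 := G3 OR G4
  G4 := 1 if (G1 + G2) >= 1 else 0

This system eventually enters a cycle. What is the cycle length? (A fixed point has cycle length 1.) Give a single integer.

Step 0: 00101
Step 1: G0=G3|G0=0|0=0 G1=G0=0 G2=(0+0>=1)=0 G3=G3|G4=0|1=1 G4=(0+1>=1)=1 -> 00011
Step 2: G0=G3|G0=1|0=1 G1=G0=0 G2=(0+0>=1)=0 G3=G3|G4=1|1=1 G4=(0+0>=1)=0 -> 10010
Step 3: G0=G3|G0=1|1=1 G1=G0=1 G2=(1+0>=1)=1 G3=G3|G4=1|0=1 G4=(0+0>=1)=0 -> 11110
Step 4: G0=G3|G0=1|1=1 G1=G0=1 G2=(1+1>=1)=1 G3=G3|G4=1|0=1 G4=(1+1>=1)=1 -> 11111
Step 5: G0=G3|G0=1|1=1 G1=G0=1 G2=(1+1>=1)=1 G3=G3|G4=1|1=1 G4=(1+1>=1)=1 -> 11111
State from step 5 equals state from step 4 -> cycle length 1

Answer: 1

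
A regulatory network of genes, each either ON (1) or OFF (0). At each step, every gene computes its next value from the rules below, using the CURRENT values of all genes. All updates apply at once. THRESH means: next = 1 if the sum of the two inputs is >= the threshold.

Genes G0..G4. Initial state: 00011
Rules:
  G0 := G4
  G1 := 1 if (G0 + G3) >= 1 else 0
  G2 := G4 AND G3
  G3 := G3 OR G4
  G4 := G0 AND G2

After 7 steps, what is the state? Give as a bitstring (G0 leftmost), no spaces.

Step 1: G0=G4=1 G1=(0+1>=1)=1 G2=G4&G3=1&1=1 G3=G3|G4=1|1=1 G4=G0&G2=0&0=0 -> 11110
Step 2: G0=G4=0 G1=(1+1>=1)=1 G2=G4&G3=0&1=0 G3=G3|G4=1|0=1 G4=G0&G2=1&1=1 -> 01011
Step 3: G0=G4=1 G1=(0+1>=1)=1 G2=G4&G3=1&1=1 G3=G3|G4=1|1=1 G4=G0&G2=0&0=0 -> 11110
Step 4: G0=G4=0 G1=(1+1>=1)=1 G2=G4&G3=0&1=0 G3=G3|G4=1|0=1 G4=G0&G2=1&1=1 -> 01011
Step 5: G0=G4=1 G1=(0+1>=1)=1 G2=G4&G3=1&1=1 G3=G3|G4=1|1=1 G4=G0&G2=0&0=0 -> 11110
Step 6: G0=G4=0 G1=(1+1>=1)=1 G2=G4&G3=0&1=0 G3=G3|G4=1|0=1 G4=G0&G2=1&1=1 -> 01011
Step 7: G0=G4=1 G1=(0+1>=1)=1 G2=G4&G3=1&1=1 G3=G3|G4=1|1=1 G4=G0&G2=0&0=0 -> 11110

11110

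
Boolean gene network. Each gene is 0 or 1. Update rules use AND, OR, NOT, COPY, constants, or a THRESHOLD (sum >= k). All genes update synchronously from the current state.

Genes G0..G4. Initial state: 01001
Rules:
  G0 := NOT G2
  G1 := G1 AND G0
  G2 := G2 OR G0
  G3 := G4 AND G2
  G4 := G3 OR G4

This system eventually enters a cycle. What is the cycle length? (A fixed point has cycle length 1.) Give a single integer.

Step 0: 01001
Step 1: G0=NOT G2=NOT 0=1 G1=G1&G0=1&0=0 G2=G2|G0=0|0=0 G3=G4&G2=1&0=0 G4=G3|G4=0|1=1 -> 10001
Step 2: G0=NOT G2=NOT 0=1 G1=G1&G0=0&1=0 G2=G2|G0=0|1=1 G3=G4&G2=1&0=0 G4=G3|G4=0|1=1 -> 10101
Step 3: G0=NOT G2=NOT 1=0 G1=G1&G0=0&1=0 G2=G2|G0=1|1=1 G3=G4&G2=1&1=1 G4=G3|G4=0|1=1 -> 00111
Step 4: G0=NOT G2=NOT 1=0 G1=G1&G0=0&0=0 G2=G2|G0=1|0=1 G3=G4&G2=1&1=1 G4=G3|G4=1|1=1 -> 00111
State from step 4 equals state from step 3 -> cycle length 1

Answer: 1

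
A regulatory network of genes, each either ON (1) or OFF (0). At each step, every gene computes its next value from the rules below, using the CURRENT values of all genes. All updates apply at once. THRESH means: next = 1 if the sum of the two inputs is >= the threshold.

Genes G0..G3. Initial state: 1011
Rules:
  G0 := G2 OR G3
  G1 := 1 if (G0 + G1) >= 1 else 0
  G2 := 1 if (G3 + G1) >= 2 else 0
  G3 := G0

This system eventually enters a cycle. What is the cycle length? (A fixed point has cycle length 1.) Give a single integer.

Step 0: 1011
Step 1: G0=G2|G3=1|1=1 G1=(1+0>=1)=1 G2=(1+0>=2)=0 G3=G0=1 -> 1101
Step 2: G0=G2|G3=0|1=1 G1=(1+1>=1)=1 G2=(1+1>=2)=1 G3=G0=1 -> 1111
Step 3: G0=G2|G3=1|1=1 G1=(1+1>=1)=1 G2=(1+1>=2)=1 G3=G0=1 -> 1111
State from step 3 equals state from step 2 -> cycle length 1

Answer: 1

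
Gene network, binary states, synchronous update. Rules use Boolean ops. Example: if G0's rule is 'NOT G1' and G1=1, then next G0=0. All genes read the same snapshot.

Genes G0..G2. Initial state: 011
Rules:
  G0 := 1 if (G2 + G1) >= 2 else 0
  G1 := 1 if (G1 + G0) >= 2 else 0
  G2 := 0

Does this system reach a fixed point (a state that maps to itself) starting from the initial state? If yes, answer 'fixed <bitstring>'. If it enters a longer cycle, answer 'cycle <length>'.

Answer: fixed 000

Derivation:
Step 0: 011
Step 1: G0=(1+1>=2)=1 G1=(1+0>=2)=0 G2=0(const) -> 100
Step 2: G0=(0+0>=2)=0 G1=(0+1>=2)=0 G2=0(const) -> 000
Step 3: G0=(0+0>=2)=0 G1=(0+0>=2)=0 G2=0(const) -> 000
Fixed point reached at step 2: 000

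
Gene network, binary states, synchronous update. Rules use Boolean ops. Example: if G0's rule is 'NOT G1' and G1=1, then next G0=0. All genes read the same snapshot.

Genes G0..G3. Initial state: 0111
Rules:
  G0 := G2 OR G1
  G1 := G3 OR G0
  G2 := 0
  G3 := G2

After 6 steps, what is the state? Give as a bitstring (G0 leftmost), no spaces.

Step 1: G0=G2|G1=1|1=1 G1=G3|G0=1|0=1 G2=0(const) G3=G2=1 -> 1101
Step 2: G0=G2|G1=0|1=1 G1=G3|G0=1|1=1 G2=0(const) G3=G2=0 -> 1100
Step 3: G0=G2|G1=0|1=1 G1=G3|G0=0|1=1 G2=0(const) G3=G2=0 -> 1100
Step 4: G0=G2|G1=0|1=1 G1=G3|G0=0|1=1 G2=0(const) G3=G2=0 -> 1100
Step 5: G0=G2|G1=0|1=1 G1=G3|G0=0|1=1 G2=0(const) G3=G2=0 -> 1100
Step 6: G0=G2|G1=0|1=1 G1=G3|G0=0|1=1 G2=0(const) G3=G2=0 -> 1100

1100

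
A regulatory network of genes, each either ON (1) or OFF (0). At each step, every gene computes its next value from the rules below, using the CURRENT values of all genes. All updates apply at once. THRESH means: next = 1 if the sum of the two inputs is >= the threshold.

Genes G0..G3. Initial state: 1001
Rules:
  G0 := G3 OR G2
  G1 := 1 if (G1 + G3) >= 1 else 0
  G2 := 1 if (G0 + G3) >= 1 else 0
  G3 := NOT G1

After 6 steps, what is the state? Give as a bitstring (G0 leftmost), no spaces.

Step 1: G0=G3|G2=1|0=1 G1=(0+1>=1)=1 G2=(1+1>=1)=1 G3=NOT G1=NOT 0=1 -> 1111
Step 2: G0=G3|G2=1|1=1 G1=(1+1>=1)=1 G2=(1+1>=1)=1 G3=NOT G1=NOT 1=0 -> 1110
Step 3: G0=G3|G2=0|1=1 G1=(1+0>=1)=1 G2=(1+0>=1)=1 G3=NOT G1=NOT 1=0 -> 1110
Step 4: G0=G3|G2=0|1=1 G1=(1+0>=1)=1 G2=(1+0>=1)=1 G3=NOT G1=NOT 1=0 -> 1110
Step 5: G0=G3|G2=0|1=1 G1=(1+0>=1)=1 G2=(1+0>=1)=1 G3=NOT G1=NOT 1=0 -> 1110
Step 6: G0=G3|G2=0|1=1 G1=(1+0>=1)=1 G2=(1+0>=1)=1 G3=NOT G1=NOT 1=0 -> 1110

1110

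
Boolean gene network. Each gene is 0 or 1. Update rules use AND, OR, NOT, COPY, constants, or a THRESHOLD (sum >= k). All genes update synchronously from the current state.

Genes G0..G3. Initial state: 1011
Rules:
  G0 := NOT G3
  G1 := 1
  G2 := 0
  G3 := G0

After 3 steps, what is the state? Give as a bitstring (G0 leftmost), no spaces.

Step 1: G0=NOT G3=NOT 1=0 G1=1(const) G2=0(const) G3=G0=1 -> 0101
Step 2: G0=NOT G3=NOT 1=0 G1=1(const) G2=0(const) G3=G0=0 -> 0100
Step 3: G0=NOT G3=NOT 0=1 G1=1(const) G2=0(const) G3=G0=0 -> 1100

1100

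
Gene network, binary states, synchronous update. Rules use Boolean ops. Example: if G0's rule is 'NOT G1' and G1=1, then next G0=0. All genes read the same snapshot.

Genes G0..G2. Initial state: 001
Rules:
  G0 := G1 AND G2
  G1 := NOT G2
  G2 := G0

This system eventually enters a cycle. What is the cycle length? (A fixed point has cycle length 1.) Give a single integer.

Answer: 1

Derivation:
Step 0: 001
Step 1: G0=G1&G2=0&1=0 G1=NOT G2=NOT 1=0 G2=G0=0 -> 000
Step 2: G0=G1&G2=0&0=0 G1=NOT G2=NOT 0=1 G2=G0=0 -> 010
Step 3: G0=G1&G2=1&0=0 G1=NOT G2=NOT 0=1 G2=G0=0 -> 010
State from step 3 equals state from step 2 -> cycle length 1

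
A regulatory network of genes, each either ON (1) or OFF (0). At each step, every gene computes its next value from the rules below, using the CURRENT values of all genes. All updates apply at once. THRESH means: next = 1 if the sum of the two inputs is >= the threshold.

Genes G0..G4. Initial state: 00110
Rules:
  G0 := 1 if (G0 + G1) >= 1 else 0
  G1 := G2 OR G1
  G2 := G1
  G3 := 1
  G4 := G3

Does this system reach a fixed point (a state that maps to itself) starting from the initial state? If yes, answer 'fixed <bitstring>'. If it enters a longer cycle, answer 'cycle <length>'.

Answer: fixed 11111

Derivation:
Step 0: 00110
Step 1: G0=(0+0>=1)=0 G1=G2|G1=1|0=1 G2=G1=0 G3=1(const) G4=G3=1 -> 01011
Step 2: G0=(0+1>=1)=1 G1=G2|G1=0|1=1 G2=G1=1 G3=1(const) G4=G3=1 -> 11111
Step 3: G0=(1+1>=1)=1 G1=G2|G1=1|1=1 G2=G1=1 G3=1(const) G4=G3=1 -> 11111
Fixed point reached at step 2: 11111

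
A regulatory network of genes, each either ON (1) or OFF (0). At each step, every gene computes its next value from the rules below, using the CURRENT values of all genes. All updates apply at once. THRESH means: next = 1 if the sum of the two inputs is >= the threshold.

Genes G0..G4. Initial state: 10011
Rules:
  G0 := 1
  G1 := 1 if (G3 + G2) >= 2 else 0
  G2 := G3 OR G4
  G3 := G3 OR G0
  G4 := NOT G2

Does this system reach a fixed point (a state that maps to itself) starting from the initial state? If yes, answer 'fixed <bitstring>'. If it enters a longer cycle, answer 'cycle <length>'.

Answer: fixed 11110

Derivation:
Step 0: 10011
Step 1: G0=1(const) G1=(1+0>=2)=0 G2=G3|G4=1|1=1 G3=G3|G0=1|1=1 G4=NOT G2=NOT 0=1 -> 10111
Step 2: G0=1(const) G1=(1+1>=2)=1 G2=G3|G4=1|1=1 G3=G3|G0=1|1=1 G4=NOT G2=NOT 1=0 -> 11110
Step 3: G0=1(const) G1=(1+1>=2)=1 G2=G3|G4=1|0=1 G3=G3|G0=1|1=1 G4=NOT G2=NOT 1=0 -> 11110
Fixed point reached at step 2: 11110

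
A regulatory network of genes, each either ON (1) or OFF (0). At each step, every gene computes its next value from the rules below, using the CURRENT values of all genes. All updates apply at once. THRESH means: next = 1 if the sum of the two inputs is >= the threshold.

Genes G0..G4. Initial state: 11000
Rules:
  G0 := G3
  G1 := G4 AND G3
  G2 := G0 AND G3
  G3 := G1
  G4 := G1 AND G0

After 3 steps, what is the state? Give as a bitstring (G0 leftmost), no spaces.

Step 1: G0=G3=0 G1=G4&G3=0&0=0 G2=G0&G3=1&0=0 G3=G1=1 G4=G1&G0=1&1=1 -> 00011
Step 2: G0=G3=1 G1=G4&G3=1&1=1 G2=G0&G3=0&1=0 G3=G1=0 G4=G1&G0=0&0=0 -> 11000
Step 3: G0=G3=0 G1=G4&G3=0&0=0 G2=G0&G3=1&0=0 G3=G1=1 G4=G1&G0=1&1=1 -> 00011

00011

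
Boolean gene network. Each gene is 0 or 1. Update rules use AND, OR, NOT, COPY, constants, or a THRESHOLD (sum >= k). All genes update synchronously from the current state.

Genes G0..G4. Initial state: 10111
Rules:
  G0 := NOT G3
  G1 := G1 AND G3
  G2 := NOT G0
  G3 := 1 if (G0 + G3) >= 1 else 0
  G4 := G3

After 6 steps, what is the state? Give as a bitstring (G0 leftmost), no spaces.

Step 1: G0=NOT G3=NOT 1=0 G1=G1&G3=0&1=0 G2=NOT G0=NOT 1=0 G3=(1+1>=1)=1 G4=G3=1 -> 00011
Step 2: G0=NOT G3=NOT 1=0 G1=G1&G3=0&1=0 G2=NOT G0=NOT 0=1 G3=(0+1>=1)=1 G4=G3=1 -> 00111
Step 3: G0=NOT G3=NOT 1=0 G1=G1&G3=0&1=0 G2=NOT G0=NOT 0=1 G3=(0+1>=1)=1 G4=G3=1 -> 00111
Step 4: G0=NOT G3=NOT 1=0 G1=G1&G3=0&1=0 G2=NOT G0=NOT 0=1 G3=(0+1>=1)=1 G4=G3=1 -> 00111
Step 5: G0=NOT G3=NOT 1=0 G1=G1&G3=0&1=0 G2=NOT G0=NOT 0=1 G3=(0+1>=1)=1 G4=G3=1 -> 00111
Step 6: G0=NOT G3=NOT 1=0 G1=G1&G3=0&1=0 G2=NOT G0=NOT 0=1 G3=(0+1>=1)=1 G4=G3=1 -> 00111

00111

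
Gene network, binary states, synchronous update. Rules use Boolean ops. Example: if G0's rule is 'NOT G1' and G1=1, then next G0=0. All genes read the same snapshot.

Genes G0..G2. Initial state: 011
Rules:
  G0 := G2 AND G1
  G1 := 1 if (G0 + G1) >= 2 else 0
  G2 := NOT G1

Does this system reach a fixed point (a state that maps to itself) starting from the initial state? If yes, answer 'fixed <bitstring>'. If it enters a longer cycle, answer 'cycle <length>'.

Answer: fixed 001

Derivation:
Step 0: 011
Step 1: G0=G2&G1=1&1=1 G1=(0+1>=2)=0 G2=NOT G1=NOT 1=0 -> 100
Step 2: G0=G2&G1=0&0=0 G1=(1+0>=2)=0 G2=NOT G1=NOT 0=1 -> 001
Step 3: G0=G2&G1=1&0=0 G1=(0+0>=2)=0 G2=NOT G1=NOT 0=1 -> 001
Fixed point reached at step 2: 001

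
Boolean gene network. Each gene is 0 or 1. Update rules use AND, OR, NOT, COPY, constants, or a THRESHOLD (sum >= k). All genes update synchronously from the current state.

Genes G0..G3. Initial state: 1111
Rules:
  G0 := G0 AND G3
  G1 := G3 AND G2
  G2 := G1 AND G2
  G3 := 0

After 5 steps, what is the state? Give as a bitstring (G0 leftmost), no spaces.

Step 1: G0=G0&G3=1&1=1 G1=G3&G2=1&1=1 G2=G1&G2=1&1=1 G3=0(const) -> 1110
Step 2: G0=G0&G3=1&0=0 G1=G3&G2=0&1=0 G2=G1&G2=1&1=1 G3=0(const) -> 0010
Step 3: G0=G0&G3=0&0=0 G1=G3&G2=0&1=0 G2=G1&G2=0&1=0 G3=0(const) -> 0000
Step 4: G0=G0&G3=0&0=0 G1=G3&G2=0&0=0 G2=G1&G2=0&0=0 G3=0(const) -> 0000
Step 5: G0=G0&G3=0&0=0 G1=G3&G2=0&0=0 G2=G1&G2=0&0=0 G3=0(const) -> 0000

0000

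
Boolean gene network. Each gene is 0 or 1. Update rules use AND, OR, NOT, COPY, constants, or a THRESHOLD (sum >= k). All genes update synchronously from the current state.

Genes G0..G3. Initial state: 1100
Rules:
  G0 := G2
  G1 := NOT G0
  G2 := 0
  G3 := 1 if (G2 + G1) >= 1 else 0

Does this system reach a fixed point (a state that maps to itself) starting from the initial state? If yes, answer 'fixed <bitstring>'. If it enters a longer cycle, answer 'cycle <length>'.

Answer: fixed 0101

Derivation:
Step 0: 1100
Step 1: G0=G2=0 G1=NOT G0=NOT 1=0 G2=0(const) G3=(0+1>=1)=1 -> 0001
Step 2: G0=G2=0 G1=NOT G0=NOT 0=1 G2=0(const) G3=(0+0>=1)=0 -> 0100
Step 3: G0=G2=0 G1=NOT G0=NOT 0=1 G2=0(const) G3=(0+1>=1)=1 -> 0101
Step 4: G0=G2=0 G1=NOT G0=NOT 0=1 G2=0(const) G3=(0+1>=1)=1 -> 0101
Fixed point reached at step 3: 0101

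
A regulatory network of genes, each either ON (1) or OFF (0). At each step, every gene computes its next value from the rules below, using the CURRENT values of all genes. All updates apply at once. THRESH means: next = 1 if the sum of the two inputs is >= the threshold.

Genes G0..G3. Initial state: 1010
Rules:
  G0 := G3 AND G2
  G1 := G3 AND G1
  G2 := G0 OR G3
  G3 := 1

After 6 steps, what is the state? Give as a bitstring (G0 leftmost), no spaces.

Step 1: G0=G3&G2=0&1=0 G1=G3&G1=0&0=0 G2=G0|G3=1|0=1 G3=1(const) -> 0011
Step 2: G0=G3&G2=1&1=1 G1=G3&G1=1&0=0 G2=G0|G3=0|1=1 G3=1(const) -> 1011
Step 3: G0=G3&G2=1&1=1 G1=G3&G1=1&0=0 G2=G0|G3=1|1=1 G3=1(const) -> 1011
Step 4: G0=G3&G2=1&1=1 G1=G3&G1=1&0=0 G2=G0|G3=1|1=1 G3=1(const) -> 1011
Step 5: G0=G3&G2=1&1=1 G1=G3&G1=1&0=0 G2=G0|G3=1|1=1 G3=1(const) -> 1011
Step 6: G0=G3&G2=1&1=1 G1=G3&G1=1&0=0 G2=G0|G3=1|1=1 G3=1(const) -> 1011

1011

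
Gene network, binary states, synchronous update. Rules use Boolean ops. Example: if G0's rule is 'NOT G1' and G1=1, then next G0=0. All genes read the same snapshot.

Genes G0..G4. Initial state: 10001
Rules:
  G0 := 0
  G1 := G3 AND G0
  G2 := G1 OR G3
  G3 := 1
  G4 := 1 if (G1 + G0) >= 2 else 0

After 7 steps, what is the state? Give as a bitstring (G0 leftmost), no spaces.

Step 1: G0=0(const) G1=G3&G0=0&1=0 G2=G1|G3=0|0=0 G3=1(const) G4=(0+1>=2)=0 -> 00010
Step 2: G0=0(const) G1=G3&G0=1&0=0 G2=G1|G3=0|1=1 G3=1(const) G4=(0+0>=2)=0 -> 00110
Step 3: G0=0(const) G1=G3&G0=1&0=0 G2=G1|G3=0|1=1 G3=1(const) G4=(0+0>=2)=0 -> 00110
Step 4: G0=0(const) G1=G3&G0=1&0=0 G2=G1|G3=0|1=1 G3=1(const) G4=(0+0>=2)=0 -> 00110
Step 5: G0=0(const) G1=G3&G0=1&0=0 G2=G1|G3=0|1=1 G3=1(const) G4=(0+0>=2)=0 -> 00110
Step 6: G0=0(const) G1=G3&G0=1&0=0 G2=G1|G3=0|1=1 G3=1(const) G4=(0+0>=2)=0 -> 00110
Step 7: G0=0(const) G1=G3&G0=1&0=0 G2=G1|G3=0|1=1 G3=1(const) G4=(0+0>=2)=0 -> 00110

00110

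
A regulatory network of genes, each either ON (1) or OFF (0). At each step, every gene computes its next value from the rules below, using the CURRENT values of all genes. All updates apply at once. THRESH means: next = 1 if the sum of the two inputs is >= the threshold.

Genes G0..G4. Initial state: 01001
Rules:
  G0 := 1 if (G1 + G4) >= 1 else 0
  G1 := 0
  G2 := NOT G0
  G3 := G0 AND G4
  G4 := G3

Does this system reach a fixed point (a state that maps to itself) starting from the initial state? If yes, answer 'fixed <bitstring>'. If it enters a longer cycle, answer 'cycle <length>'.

Answer: fixed 00100

Derivation:
Step 0: 01001
Step 1: G0=(1+1>=1)=1 G1=0(const) G2=NOT G0=NOT 0=1 G3=G0&G4=0&1=0 G4=G3=0 -> 10100
Step 2: G0=(0+0>=1)=0 G1=0(const) G2=NOT G0=NOT 1=0 G3=G0&G4=1&0=0 G4=G3=0 -> 00000
Step 3: G0=(0+0>=1)=0 G1=0(const) G2=NOT G0=NOT 0=1 G3=G0&G4=0&0=0 G4=G3=0 -> 00100
Step 4: G0=(0+0>=1)=0 G1=0(const) G2=NOT G0=NOT 0=1 G3=G0&G4=0&0=0 G4=G3=0 -> 00100
Fixed point reached at step 3: 00100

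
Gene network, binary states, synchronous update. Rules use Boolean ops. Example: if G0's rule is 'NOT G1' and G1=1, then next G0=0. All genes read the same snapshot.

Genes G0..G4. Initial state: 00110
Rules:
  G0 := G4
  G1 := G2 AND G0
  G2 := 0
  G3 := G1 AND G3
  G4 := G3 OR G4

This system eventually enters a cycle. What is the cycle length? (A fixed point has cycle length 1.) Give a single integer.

Step 0: 00110
Step 1: G0=G4=0 G1=G2&G0=1&0=0 G2=0(const) G3=G1&G3=0&1=0 G4=G3|G4=1|0=1 -> 00001
Step 2: G0=G4=1 G1=G2&G0=0&0=0 G2=0(const) G3=G1&G3=0&0=0 G4=G3|G4=0|1=1 -> 10001
Step 3: G0=G4=1 G1=G2&G0=0&1=0 G2=0(const) G3=G1&G3=0&0=0 G4=G3|G4=0|1=1 -> 10001
State from step 3 equals state from step 2 -> cycle length 1

Answer: 1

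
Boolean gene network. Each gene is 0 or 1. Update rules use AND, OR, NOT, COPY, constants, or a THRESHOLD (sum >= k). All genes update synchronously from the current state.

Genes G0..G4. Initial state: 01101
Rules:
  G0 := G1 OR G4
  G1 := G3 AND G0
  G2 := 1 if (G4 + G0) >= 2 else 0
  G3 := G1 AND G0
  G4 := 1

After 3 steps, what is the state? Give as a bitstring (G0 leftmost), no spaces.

Step 1: G0=G1|G4=1|1=1 G1=G3&G0=0&0=0 G2=(1+0>=2)=0 G3=G1&G0=1&0=0 G4=1(const) -> 10001
Step 2: G0=G1|G4=0|1=1 G1=G3&G0=0&1=0 G2=(1+1>=2)=1 G3=G1&G0=0&1=0 G4=1(const) -> 10101
Step 3: G0=G1|G4=0|1=1 G1=G3&G0=0&1=0 G2=(1+1>=2)=1 G3=G1&G0=0&1=0 G4=1(const) -> 10101

10101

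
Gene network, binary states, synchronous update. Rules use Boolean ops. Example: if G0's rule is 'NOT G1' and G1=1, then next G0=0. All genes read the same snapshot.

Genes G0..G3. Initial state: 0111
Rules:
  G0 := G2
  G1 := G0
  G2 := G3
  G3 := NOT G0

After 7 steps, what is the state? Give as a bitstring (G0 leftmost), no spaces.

Step 1: G0=G2=1 G1=G0=0 G2=G3=1 G3=NOT G0=NOT 0=1 -> 1011
Step 2: G0=G2=1 G1=G0=1 G2=G3=1 G3=NOT G0=NOT 1=0 -> 1110
Step 3: G0=G2=1 G1=G0=1 G2=G3=0 G3=NOT G0=NOT 1=0 -> 1100
Step 4: G0=G2=0 G1=G0=1 G2=G3=0 G3=NOT G0=NOT 1=0 -> 0100
Step 5: G0=G2=0 G1=G0=0 G2=G3=0 G3=NOT G0=NOT 0=1 -> 0001
Step 6: G0=G2=0 G1=G0=0 G2=G3=1 G3=NOT G0=NOT 0=1 -> 0011
Step 7: G0=G2=1 G1=G0=0 G2=G3=1 G3=NOT G0=NOT 0=1 -> 1011

1011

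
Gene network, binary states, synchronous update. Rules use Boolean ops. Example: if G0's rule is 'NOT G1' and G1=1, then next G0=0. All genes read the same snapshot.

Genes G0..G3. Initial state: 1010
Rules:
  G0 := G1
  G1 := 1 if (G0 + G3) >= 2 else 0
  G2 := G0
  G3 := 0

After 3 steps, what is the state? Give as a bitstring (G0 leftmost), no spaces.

Step 1: G0=G1=0 G1=(1+0>=2)=0 G2=G0=1 G3=0(const) -> 0010
Step 2: G0=G1=0 G1=(0+0>=2)=0 G2=G0=0 G3=0(const) -> 0000
Step 3: G0=G1=0 G1=(0+0>=2)=0 G2=G0=0 G3=0(const) -> 0000

0000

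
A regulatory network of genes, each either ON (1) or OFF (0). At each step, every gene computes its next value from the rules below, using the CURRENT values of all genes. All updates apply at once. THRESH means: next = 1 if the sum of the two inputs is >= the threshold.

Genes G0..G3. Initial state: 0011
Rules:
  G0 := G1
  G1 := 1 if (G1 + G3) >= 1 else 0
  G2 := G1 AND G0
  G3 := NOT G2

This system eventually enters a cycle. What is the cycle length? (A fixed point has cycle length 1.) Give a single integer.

Answer: 1

Derivation:
Step 0: 0011
Step 1: G0=G1=0 G1=(0+1>=1)=1 G2=G1&G0=0&0=0 G3=NOT G2=NOT 1=0 -> 0100
Step 2: G0=G1=1 G1=(1+0>=1)=1 G2=G1&G0=1&0=0 G3=NOT G2=NOT 0=1 -> 1101
Step 3: G0=G1=1 G1=(1+1>=1)=1 G2=G1&G0=1&1=1 G3=NOT G2=NOT 0=1 -> 1111
Step 4: G0=G1=1 G1=(1+1>=1)=1 G2=G1&G0=1&1=1 G3=NOT G2=NOT 1=0 -> 1110
Step 5: G0=G1=1 G1=(1+0>=1)=1 G2=G1&G0=1&1=1 G3=NOT G2=NOT 1=0 -> 1110
State from step 5 equals state from step 4 -> cycle length 1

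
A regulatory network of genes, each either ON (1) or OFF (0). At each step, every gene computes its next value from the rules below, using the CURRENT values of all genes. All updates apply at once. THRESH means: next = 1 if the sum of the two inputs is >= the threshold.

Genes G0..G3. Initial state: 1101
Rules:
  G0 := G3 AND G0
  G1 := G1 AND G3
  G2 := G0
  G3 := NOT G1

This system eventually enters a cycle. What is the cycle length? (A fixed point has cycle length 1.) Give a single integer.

Answer: 1

Derivation:
Step 0: 1101
Step 1: G0=G3&G0=1&1=1 G1=G1&G3=1&1=1 G2=G0=1 G3=NOT G1=NOT 1=0 -> 1110
Step 2: G0=G3&G0=0&1=0 G1=G1&G3=1&0=0 G2=G0=1 G3=NOT G1=NOT 1=0 -> 0010
Step 3: G0=G3&G0=0&0=0 G1=G1&G3=0&0=0 G2=G0=0 G3=NOT G1=NOT 0=1 -> 0001
Step 4: G0=G3&G0=1&0=0 G1=G1&G3=0&1=0 G2=G0=0 G3=NOT G1=NOT 0=1 -> 0001
State from step 4 equals state from step 3 -> cycle length 1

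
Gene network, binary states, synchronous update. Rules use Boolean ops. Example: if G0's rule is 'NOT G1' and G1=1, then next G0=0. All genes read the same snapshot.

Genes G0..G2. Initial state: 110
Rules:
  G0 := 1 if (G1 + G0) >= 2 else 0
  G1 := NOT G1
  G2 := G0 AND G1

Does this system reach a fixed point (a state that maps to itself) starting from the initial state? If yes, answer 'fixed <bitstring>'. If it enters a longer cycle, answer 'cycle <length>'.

Step 0: 110
Step 1: G0=(1+1>=2)=1 G1=NOT G1=NOT 1=0 G2=G0&G1=1&1=1 -> 101
Step 2: G0=(0+1>=2)=0 G1=NOT G1=NOT 0=1 G2=G0&G1=1&0=0 -> 010
Step 3: G0=(1+0>=2)=0 G1=NOT G1=NOT 1=0 G2=G0&G1=0&1=0 -> 000
Step 4: G0=(0+0>=2)=0 G1=NOT G1=NOT 0=1 G2=G0&G1=0&0=0 -> 010
Cycle of length 2 starting at step 2 -> no fixed point

Answer: cycle 2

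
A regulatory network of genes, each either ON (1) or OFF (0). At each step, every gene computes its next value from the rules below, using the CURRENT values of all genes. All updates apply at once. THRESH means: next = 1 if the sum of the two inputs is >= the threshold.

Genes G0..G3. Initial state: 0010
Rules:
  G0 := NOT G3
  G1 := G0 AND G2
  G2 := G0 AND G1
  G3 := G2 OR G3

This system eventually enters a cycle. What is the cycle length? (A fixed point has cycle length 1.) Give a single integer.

Answer: 1

Derivation:
Step 0: 0010
Step 1: G0=NOT G3=NOT 0=1 G1=G0&G2=0&1=0 G2=G0&G1=0&0=0 G3=G2|G3=1|0=1 -> 1001
Step 2: G0=NOT G3=NOT 1=0 G1=G0&G2=1&0=0 G2=G0&G1=1&0=0 G3=G2|G3=0|1=1 -> 0001
Step 3: G0=NOT G3=NOT 1=0 G1=G0&G2=0&0=0 G2=G0&G1=0&0=0 G3=G2|G3=0|1=1 -> 0001
State from step 3 equals state from step 2 -> cycle length 1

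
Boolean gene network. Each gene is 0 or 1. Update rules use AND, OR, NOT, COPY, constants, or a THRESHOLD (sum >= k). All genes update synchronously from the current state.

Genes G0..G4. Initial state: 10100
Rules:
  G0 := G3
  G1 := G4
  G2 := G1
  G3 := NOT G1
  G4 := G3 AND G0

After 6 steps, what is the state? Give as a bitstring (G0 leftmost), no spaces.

Step 1: G0=G3=0 G1=G4=0 G2=G1=0 G3=NOT G1=NOT 0=1 G4=G3&G0=0&1=0 -> 00010
Step 2: G0=G3=1 G1=G4=0 G2=G1=0 G3=NOT G1=NOT 0=1 G4=G3&G0=1&0=0 -> 10010
Step 3: G0=G3=1 G1=G4=0 G2=G1=0 G3=NOT G1=NOT 0=1 G4=G3&G0=1&1=1 -> 10011
Step 4: G0=G3=1 G1=G4=1 G2=G1=0 G3=NOT G1=NOT 0=1 G4=G3&G0=1&1=1 -> 11011
Step 5: G0=G3=1 G1=G4=1 G2=G1=1 G3=NOT G1=NOT 1=0 G4=G3&G0=1&1=1 -> 11101
Step 6: G0=G3=0 G1=G4=1 G2=G1=1 G3=NOT G1=NOT 1=0 G4=G3&G0=0&1=0 -> 01100

01100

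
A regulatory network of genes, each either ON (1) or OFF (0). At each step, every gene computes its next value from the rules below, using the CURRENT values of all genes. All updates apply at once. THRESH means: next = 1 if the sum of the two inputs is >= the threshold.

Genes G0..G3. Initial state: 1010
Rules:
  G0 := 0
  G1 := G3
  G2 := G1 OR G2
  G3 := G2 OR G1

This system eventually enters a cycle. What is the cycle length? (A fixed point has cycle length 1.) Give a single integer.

Step 0: 1010
Step 1: G0=0(const) G1=G3=0 G2=G1|G2=0|1=1 G3=G2|G1=1|0=1 -> 0011
Step 2: G0=0(const) G1=G3=1 G2=G1|G2=0|1=1 G3=G2|G1=1|0=1 -> 0111
Step 3: G0=0(const) G1=G3=1 G2=G1|G2=1|1=1 G3=G2|G1=1|1=1 -> 0111
State from step 3 equals state from step 2 -> cycle length 1

Answer: 1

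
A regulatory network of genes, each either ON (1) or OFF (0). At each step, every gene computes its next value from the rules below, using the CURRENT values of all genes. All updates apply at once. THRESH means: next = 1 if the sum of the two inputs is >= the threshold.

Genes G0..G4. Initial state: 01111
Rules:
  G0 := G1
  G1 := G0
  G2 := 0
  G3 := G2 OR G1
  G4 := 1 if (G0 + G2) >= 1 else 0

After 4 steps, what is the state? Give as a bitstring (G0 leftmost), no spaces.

Step 1: G0=G1=1 G1=G0=0 G2=0(const) G3=G2|G1=1|1=1 G4=(0+1>=1)=1 -> 10011
Step 2: G0=G1=0 G1=G0=1 G2=0(const) G3=G2|G1=0|0=0 G4=(1+0>=1)=1 -> 01001
Step 3: G0=G1=1 G1=G0=0 G2=0(const) G3=G2|G1=0|1=1 G4=(0+0>=1)=0 -> 10010
Step 4: G0=G1=0 G1=G0=1 G2=0(const) G3=G2|G1=0|0=0 G4=(1+0>=1)=1 -> 01001

01001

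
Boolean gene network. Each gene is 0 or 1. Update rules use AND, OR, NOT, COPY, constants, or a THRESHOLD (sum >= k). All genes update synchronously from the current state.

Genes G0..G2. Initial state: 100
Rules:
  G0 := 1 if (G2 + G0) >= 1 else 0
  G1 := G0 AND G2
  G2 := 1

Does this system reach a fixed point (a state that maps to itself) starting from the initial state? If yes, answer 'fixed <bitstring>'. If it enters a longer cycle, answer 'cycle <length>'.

Step 0: 100
Step 1: G0=(0+1>=1)=1 G1=G0&G2=1&0=0 G2=1(const) -> 101
Step 2: G0=(1+1>=1)=1 G1=G0&G2=1&1=1 G2=1(const) -> 111
Step 3: G0=(1+1>=1)=1 G1=G0&G2=1&1=1 G2=1(const) -> 111
Fixed point reached at step 2: 111

Answer: fixed 111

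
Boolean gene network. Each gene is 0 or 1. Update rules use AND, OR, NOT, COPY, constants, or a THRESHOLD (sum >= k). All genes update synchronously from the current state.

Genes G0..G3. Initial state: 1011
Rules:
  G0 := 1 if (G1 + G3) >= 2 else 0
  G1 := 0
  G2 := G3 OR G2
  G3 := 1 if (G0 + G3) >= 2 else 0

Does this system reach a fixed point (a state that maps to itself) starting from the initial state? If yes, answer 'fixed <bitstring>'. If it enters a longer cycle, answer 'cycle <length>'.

Answer: fixed 0010

Derivation:
Step 0: 1011
Step 1: G0=(0+1>=2)=0 G1=0(const) G2=G3|G2=1|1=1 G3=(1+1>=2)=1 -> 0011
Step 2: G0=(0+1>=2)=0 G1=0(const) G2=G3|G2=1|1=1 G3=(0+1>=2)=0 -> 0010
Step 3: G0=(0+0>=2)=0 G1=0(const) G2=G3|G2=0|1=1 G3=(0+0>=2)=0 -> 0010
Fixed point reached at step 2: 0010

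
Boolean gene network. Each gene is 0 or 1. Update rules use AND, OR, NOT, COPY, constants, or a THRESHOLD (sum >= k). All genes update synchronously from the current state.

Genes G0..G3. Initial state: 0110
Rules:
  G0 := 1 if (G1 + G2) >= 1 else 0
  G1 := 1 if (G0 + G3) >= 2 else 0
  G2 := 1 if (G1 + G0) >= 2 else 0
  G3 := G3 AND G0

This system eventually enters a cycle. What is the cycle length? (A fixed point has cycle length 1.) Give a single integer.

Answer: 1

Derivation:
Step 0: 0110
Step 1: G0=(1+1>=1)=1 G1=(0+0>=2)=0 G2=(1+0>=2)=0 G3=G3&G0=0&0=0 -> 1000
Step 2: G0=(0+0>=1)=0 G1=(1+0>=2)=0 G2=(0+1>=2)=0 G3=G3&G0=0&1=0 -> 0000
Step 3: G0=(0+0>=1)=0 G1=(0+0>=2)=0 G2=(0+0>=2)=0 G3=G3&G0=0&0=0 -> 0000
State from step 3 equals state from step 2 -> cycle length 1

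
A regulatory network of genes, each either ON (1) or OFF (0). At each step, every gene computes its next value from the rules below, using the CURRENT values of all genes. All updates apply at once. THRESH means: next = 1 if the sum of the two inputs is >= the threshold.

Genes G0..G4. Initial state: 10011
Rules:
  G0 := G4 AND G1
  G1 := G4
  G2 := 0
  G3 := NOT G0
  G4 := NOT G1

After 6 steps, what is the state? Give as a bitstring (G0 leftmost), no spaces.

Step 1: G0=G4&G1=1&0=0 G1=G4=1 G2=0(const) G3=NOT G0=NOT 1=0 G4=NOT G1=NOT 0=1 -> 01001
Step 2: G0=G4&G1=1&1=1 G1=G4=1 G2=0(const) G3=NOT G0=NOT 0=1 G4=NOT G1=NOT 1=0 -> 11010
Step 3: G0=G4&G1=0&1=0 G1=G4=0 G2=0(const) G3=NOT G0=NOT 1=0 G4=NOT G1=NOT 1=0 -> 00000
Step 4: G0=G4&G1=0&0=0 G1=G4=0 G2=0(const) G3=NOT G0=NOT 0=1 G4=NOT G1=NOT 0=1 -> 00011
Step 5: G0=G4&G1=1&0=0 G1=G4=1 G2=0(const) G3=NOT G0=NOT 0=1 G4=NOT G1=NOT 0=1 -> 01011
Step 6: G0=G4&G1=1&1=1 G1=G4=1 G2=0(const) G3=NOT G0=NOT 0=1 G4=NOT G1=NOT 1=0 -> 11010

11010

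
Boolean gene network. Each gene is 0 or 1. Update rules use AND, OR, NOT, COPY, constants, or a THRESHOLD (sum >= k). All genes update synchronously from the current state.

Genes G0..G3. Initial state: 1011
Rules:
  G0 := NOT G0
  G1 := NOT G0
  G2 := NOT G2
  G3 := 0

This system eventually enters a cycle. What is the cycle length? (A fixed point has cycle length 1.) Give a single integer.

Step 0: 1011
Step 1: G0=NOT G0=NOT 1=0 G1=NOT G0=NOT 1=0 G2=NOT G2=NOT 1=0 G3=0(const) -> 0000
Step 2: G0=NOT G0=NOT 0=1 G1=NOT G0=NOT 0=1 G2=NOT G2=NOT 0=1 G3=0(const) -> 1110
Step 3: G0=NOT G0=NOT 1=0 G1=NOT G0=NOT 1=0 G2=NOT G2=NOT 1=0 G3=0(const) -> 0000
State from step 3 equals state from step 1 -> cycle length 2

Answer: 2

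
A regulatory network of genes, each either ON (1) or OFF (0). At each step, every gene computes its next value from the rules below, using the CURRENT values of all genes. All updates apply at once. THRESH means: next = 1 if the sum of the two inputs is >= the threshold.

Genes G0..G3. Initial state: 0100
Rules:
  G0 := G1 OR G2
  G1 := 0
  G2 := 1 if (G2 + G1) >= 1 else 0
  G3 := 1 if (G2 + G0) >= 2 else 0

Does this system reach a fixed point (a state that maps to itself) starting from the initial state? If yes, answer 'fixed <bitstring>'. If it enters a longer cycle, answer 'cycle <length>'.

Answer: fixed 1011

Derivation:
Step 0: 0100
Step 1: G0=G1|G2=1|0=1 G1=0(const) G2=(0+1>=1)=1 G3=(0+0>=2)=0 -> 1010
Step 2: G0=G1|G2=0|1=1 G1=0(const) G2=(1+0>=1)=1 G3=(1+1>=2)=1 -> 1011
Step 3: G0=G1|G2=0|1=1 G1=0(const) G2=(1+0>=1)=1 G3=(1+1>=2)=1 -> 1011
Fixed point reached at step 2: 1011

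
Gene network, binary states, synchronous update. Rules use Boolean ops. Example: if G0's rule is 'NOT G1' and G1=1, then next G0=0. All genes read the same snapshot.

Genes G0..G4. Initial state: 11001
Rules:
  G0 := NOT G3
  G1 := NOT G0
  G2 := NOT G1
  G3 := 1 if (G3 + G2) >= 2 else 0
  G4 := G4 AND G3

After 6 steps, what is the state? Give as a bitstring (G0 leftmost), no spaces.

Step 1: G0=NOT G3=NOT 0=1 G1=NOT G0=NOT 1=0 G2=NOT G1=NOT 1=0 G3=(0+0>=2)=0 G4=G4&G3=1&0=0 -> 10000
Step 2: G0=NOT G3=NOT 0=1 G1=NOT G0=NOT 1=0 G2=NOT G1=NOT 0=1 G3=(0+0>=2)=0 G4=G4&G3=0&0=0 -> 10100
Step 3: G0=NOT G3=NOT 0=1 G1=NOT G0=NOT 1=0 G2=NOT G1=NOT 0=1 G3=(0+1>=2)=0 G4=G4&G3=0&0=0 -> 10100
Step 4: G0=NOT G3=NOT 0=1 G1=NOT G0=NOT 1=0 G2=NOT G1=NOT 0=1 G3=(0+1>=2)=0 G4=G4&G3=0&0=0 -> 10100
Step 5: G0=NOT G3=NOT 0=1 G1=NOT G0=NOT 1=0 G2=NOT G1=NOT 0=1 G3=(0+1>=2)=0 G4=G4&G3=0&0=0 -> 10100
Step 6: G0=NOT G3=NOT 0=1 G1=NOT G0=NOT 1=0 G2=NOT G1=NOT 0=1 G3=(0+1>=2)=0 G4=G4&G3=0&0=0 -> 10100

10100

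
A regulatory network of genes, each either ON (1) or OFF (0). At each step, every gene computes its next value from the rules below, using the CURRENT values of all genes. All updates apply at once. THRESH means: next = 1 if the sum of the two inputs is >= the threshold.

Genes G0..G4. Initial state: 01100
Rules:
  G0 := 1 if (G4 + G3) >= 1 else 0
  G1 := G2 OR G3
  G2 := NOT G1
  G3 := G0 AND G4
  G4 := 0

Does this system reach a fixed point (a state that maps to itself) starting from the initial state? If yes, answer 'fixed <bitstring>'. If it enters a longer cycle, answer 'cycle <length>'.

Answer: cycle 4

Derivation:
Step 0: 01100
Step 1: G0=(0+0>=1)=0 G1=G2|G3=1|0=1 G2=NOT G1=NOT 1=0 G3=G0&G4=0&0=0 G4=0(const) -> 01000
Step 2: G0=(0+0>=1)=0 G1=G2|G3=0|0=0 G2=NOT G1=NOT 1=0 G3=G0&G4=0&0=0 G4=0(const) -> 00000
Step 3: G0=(0+0>=1)=0 G1=G2|G3=0|0=0 G2=NOT G1=NOT 0=1 G3=G0&G4=0&0=0 G4=0(const) -> 00100
Step 4: G0=(0+0>=1)=0 G1=G2|G3=1|0=1 G2=NOT G1=NOT 0=1 G3=G0&G4=0&0=0 G4=0(const) -> 01100
Cycle of length 4 starting at step 0 -> no fixed point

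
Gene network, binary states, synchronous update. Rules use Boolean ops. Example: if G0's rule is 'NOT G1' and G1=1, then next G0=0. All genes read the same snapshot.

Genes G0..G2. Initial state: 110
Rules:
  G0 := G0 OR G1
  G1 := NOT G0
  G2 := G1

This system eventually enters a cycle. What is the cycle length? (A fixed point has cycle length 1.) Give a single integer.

Answer: 1

Derivation:
Step 0: 110
Step 1: G0=G0|G1=1|1=1 G1=NOT G0=NOT 1=0 G2=G1=1 -> 101
Step 2: G0=G0|G1=1|0=1 G1=NOT G0=NOT 1=0 G2=G1=0 -> 100
Step 3: G0=G0|G1=1|0=1 G1=NOT G0=NOT 1=0 G2=G1=0 -> 100
State from step 3 equals state from step 2 -> cycle length 1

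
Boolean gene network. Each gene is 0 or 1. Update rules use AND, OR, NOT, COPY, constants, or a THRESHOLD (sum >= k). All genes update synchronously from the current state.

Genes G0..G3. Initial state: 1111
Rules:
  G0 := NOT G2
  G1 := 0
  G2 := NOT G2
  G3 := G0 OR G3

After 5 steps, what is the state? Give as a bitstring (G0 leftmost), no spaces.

Step 1: G0=NOT G2=NOT 1=0 G1=0(const) G2=NOT G2=NOT 1=0 G3=G0|G3=1|1=1 -> 0001
Step 2: G0=NOT G2=NOT 0=1 G1=0(const) G2=NOT G2=NOT 0=1 G3=G0|G3=0|1=1 -> 1011
Step 3: G0=NOT G2=NOT 1=0 G1=0(const) G2=NOT G2=NOT 1=0 G3=G0|G3=1|1=1 -> 0001
Step 4: G0=NOT G2=NOT 0=1 G1=0(const) G2=NOT G2=NOT 0=1 G3=G0|G3=0|1=1 -> 1011
Step 5: G0=NOT G2=NOT 1=0 G1=0(const) G2=NOT G2=NOT 1=0 G3=G0|G3=1|1=1 -> 0001

0001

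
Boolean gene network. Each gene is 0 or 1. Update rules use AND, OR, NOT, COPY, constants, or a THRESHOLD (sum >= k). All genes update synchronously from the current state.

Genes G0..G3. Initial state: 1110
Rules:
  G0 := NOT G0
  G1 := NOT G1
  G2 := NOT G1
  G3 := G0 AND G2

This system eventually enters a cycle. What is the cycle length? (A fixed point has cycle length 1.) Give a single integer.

Step 0: 1110
Step 1: G0=NOT G0=NOT 1=0 G1=NOT G1=NOT 1=0 G2=NOT G1=NOT 1=0 G3=G0&G2=1&1=1 -> 0001
Step 2: G0=NOT G0=NOT 0=1 G1=NOT G1=NOT 0=1 G2=NOT G1=NOT 0=1 G3=G0&G2=0&0=0 -> 1110
State from step 2 equals state from step 0 -> cycle length 2

Answer: 2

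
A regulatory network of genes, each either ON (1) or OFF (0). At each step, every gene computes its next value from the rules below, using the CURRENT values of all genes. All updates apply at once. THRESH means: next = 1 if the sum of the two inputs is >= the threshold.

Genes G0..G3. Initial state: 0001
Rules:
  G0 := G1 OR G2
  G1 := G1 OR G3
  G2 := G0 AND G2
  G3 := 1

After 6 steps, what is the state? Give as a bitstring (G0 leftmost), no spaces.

Step 1: G0=G1|G2=0|0=0 G1=G1|G3=0|1=1 G2=G0&G2=0&0=0 G3=1(const) -> 0101
Step 2: G0=G1|G2=1|0=1 G1=G1|G3=1|1=1 G2=G0&G2=0&0=0 G3=1(const) -> 1101
Step 3: G0=G1|G2=1|0=1 G1=G1|G3=1|1=1 G2=G0&G2=1&0=0 G3=1(const) -> 1101
Step 4: G0=G1|G2=1|0=1 G1=G1|G3=1|1=1 G2=G0&G2=1&0=0 G3=1(const) -> 1101
Step 5: G0=G1|G2=1|0=1 G1=G1|G3=1|1=1 G2=G0&G2=1&0=0 G3=1(const) -> 1101
Step 6: G0=G1|G2=1|0=1 G1=G1|G3=1|1=1 G2=G0&G2=1&0=0 G3=1(const) -> 1101

1101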